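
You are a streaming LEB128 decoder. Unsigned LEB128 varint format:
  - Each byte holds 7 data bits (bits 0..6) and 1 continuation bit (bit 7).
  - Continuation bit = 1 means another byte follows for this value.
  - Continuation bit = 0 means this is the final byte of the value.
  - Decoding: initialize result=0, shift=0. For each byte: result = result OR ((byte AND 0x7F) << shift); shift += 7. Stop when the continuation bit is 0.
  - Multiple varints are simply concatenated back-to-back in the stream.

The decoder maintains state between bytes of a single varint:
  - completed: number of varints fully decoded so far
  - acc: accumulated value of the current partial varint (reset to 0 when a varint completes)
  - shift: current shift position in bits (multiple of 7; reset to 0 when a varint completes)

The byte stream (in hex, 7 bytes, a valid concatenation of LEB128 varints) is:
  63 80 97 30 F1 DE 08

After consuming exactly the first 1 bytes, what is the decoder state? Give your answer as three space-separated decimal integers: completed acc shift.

byte[0]=0x63 cont=0 payload=0x63: varint #1 complete (value=99); reset -> completed=1 acc=0 shift=0

Answer: 1 0 0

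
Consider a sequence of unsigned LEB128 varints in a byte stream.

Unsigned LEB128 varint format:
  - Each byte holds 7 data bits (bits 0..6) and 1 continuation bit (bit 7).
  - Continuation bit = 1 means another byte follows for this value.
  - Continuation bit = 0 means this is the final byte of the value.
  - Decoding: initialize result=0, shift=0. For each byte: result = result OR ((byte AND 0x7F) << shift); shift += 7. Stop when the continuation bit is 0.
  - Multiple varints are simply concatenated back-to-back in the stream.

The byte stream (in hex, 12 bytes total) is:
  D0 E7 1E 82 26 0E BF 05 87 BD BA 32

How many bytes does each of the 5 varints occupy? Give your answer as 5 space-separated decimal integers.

  byte[0]=0xD0 cont=1 payload=0x50=80: acc |= 80<<0 -> acc=80 shift=7
  byte[1]=0xE7 cont=1 payload=0x67=103: acc |= 103<<7 -> acc=13264 shift=14
  byte[2]=0x1E cont=0 payload=0x1E=30: acc |= 30<<14 -> acc=504784 shift=21 [end]
Varint 1: bytes[0:3] = D0 E7 1E -> value 504784 (3 byte(s))
  byte[3]=0x82 cont=1 payload=0x02=2: acc |= 2<<0 -> acc=2 shift=7
  byte[4]=0x26 cont=0 payload=0x26=38: acc |= 38<<7 -> acc=4866 shift=14 [end]
Varint 2: bytes[3:5] = 82 26 -> value 4866 (2 byte(s))
  byte[5]=0x0E cont=0 payload=0x0E=14: acc |= 14<<0 -> acc=14 shift=7 [end]
Varint 3: bytes[5:6] = 0E -> value 14 (1 byte(s))
  byte[6]=0xBF cont=1 payload=0x3F=63: acc |= 63<<0 -> acc=63 shift=7
  byte[7]=0x05 cont=0 payload=0x05=5: acc |= 5<<7 -> acc=703 shift=14 [end]
Varint 4: bytes[6:8] = BF 05 -> value 703 (2 byte(s))
  byte[8]=0x87 cont=1 payload=0x07=7: acc |= 7<<0 -> acc=7 shift=7
  byte[9]=0xBD cont=1 payload=0x3D=61: acc |= 61<<7 -> acc=7815 shift=14
  byte[10]=0xBA cont=1 payload=0x3A=58: acc |= 58<<14 -> acc=958087 shift=21
  byte[11]=0x32 cont=0 payload=0x32=50: acc |= 50<<21 -> acc=105815687 shift=28 [end]
Varint 5: bytes[8:12] = 87 BD BA 32 -> value 105815687 (4 byte(s))

Answer: 3 2 1 2 4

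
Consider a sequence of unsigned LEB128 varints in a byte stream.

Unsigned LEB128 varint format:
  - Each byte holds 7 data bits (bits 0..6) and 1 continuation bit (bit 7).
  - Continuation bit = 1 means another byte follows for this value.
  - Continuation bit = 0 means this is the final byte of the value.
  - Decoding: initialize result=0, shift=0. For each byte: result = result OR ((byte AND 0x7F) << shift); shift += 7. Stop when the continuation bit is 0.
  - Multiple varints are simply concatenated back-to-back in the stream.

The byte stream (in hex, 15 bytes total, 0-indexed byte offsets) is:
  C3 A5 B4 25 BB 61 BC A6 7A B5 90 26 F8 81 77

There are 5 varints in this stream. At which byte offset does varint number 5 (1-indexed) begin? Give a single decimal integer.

  byte[0]=0xC3 cont=1 payload=0x43=67: acc |= 67<<0 -> acc=67 shift=7
  byte[1]=0xA5 cont=1 payload=0x25=37: acc |= 37<<7 -> acc=4803 shift=14
  byte[2]=0xB4 cont=1 payload=0x34=52: acc |= 52<<14 -> acc=856771 shift=21
  byte[3]=0x25 cont=0 payload=0x25=37: acc |= 37<<21 -> acc=78451395 shift=28 [end]
Varint 1: bytes[0:4] = C3 A5 B4 25 -> value 78451395 (4 byte(s))
  byte[4]=0xBB cont=1 payload=0x3B=59: acc |= 59<<0 -> acc=59 shift=7
  byte[5]=0x61 cont=0 payload=0x61=97: acc |= 97<<7 -> acc=12475 shift=14 [end]
Varint 2: bytes[4:6] = BB 61 -> value 12475 (2 byte(s))
  byte[6]=0xBC cont=1 payload=0x3C=60: acc |= 60<<0 -> acc=60 shift=7
  byte[7]=0xA6 cont=1 payload=0x26=38: acc |= 38<<7 -> acc=4924 shift=14
  byte[8]=0x7A cont=0 payload=0x7A=122: acc |= 122<<14 -> acc=2003772 shift=21 [end]
Varint 3: bytes[6:9] = BC A6 7A -> value 2003772 (3 byte(s))
  byte[9]=0xB5 cont=1 payload=0x35=53: acc |= 53<<0 -> acc=53 shift=7
  byte[10]=0x90 cont=1 payload=0x10=16: acc |= 16<<7 -> acc=2101 shift=14
  byte[11]=0x26 cont=0 payload=0x26=38: acc |= 38<<14 -> acc=624693 shift=21 [end]
Varint 4: bytes[9:12] = B5 90 26 -> value 624693 (3 byte(s))
  byte[12]=0xF8 cont=1 payload=0x78=120: acc |= 120<<0 -> acc=120 shift=7
  byte[13]=0x81 cont=1 payload=0x01=1: acc |= 1<<7 -> acc=248 shift=14
  byte[14]=0x77 cont=0 payload=0x77=119: acc |= 119<<14 -> acc=1949944 shift=21 [end]
Varint 5: bytes[12:15] = F8 81 77 -> value 1949944 (3 byte(s))

Answer: 12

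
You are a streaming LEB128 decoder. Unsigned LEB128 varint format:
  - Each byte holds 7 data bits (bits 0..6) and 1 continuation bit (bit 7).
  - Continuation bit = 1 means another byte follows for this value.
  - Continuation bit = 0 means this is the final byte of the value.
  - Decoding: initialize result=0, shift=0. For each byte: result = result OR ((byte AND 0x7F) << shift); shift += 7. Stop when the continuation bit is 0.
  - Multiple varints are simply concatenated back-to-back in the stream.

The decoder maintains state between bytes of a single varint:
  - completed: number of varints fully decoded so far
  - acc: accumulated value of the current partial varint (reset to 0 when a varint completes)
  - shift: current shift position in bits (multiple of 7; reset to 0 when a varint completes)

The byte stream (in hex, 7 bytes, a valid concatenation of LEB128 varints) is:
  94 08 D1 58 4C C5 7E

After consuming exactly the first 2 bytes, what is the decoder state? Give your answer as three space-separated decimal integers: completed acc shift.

Answer: 1 0 0

Derivation:
byte[0]=0x94 cont=1 payload=0x14: acc |= 20<<0 -> completed=0 acc=20 shift=7
byte[1]=0x08 cont=0 payload=0x08: varint #1 complete (value=1044); reset -> completed=1 acc=0 shift=0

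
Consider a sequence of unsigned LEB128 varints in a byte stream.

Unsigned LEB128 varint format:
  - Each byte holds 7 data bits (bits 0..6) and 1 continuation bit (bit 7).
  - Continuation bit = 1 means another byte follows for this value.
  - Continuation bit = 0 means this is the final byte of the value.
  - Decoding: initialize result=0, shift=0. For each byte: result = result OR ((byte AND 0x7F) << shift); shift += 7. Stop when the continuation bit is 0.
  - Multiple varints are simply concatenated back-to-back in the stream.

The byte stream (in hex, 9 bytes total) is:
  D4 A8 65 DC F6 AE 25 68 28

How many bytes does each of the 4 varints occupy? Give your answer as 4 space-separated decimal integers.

  byte[0]=0xD4 cont=1 payload=0x54=84: acc |= 84<<0 -> acc=84 shift=7
  byte[1]=0xA8 cont=1 payload=0x28=40: acc |= 40<<7 -> acc=5204 shift=14
  byte[2]=0x65 cont=0 payload=0x65=101: acc |= 101<<14 -> acc=1659988 shift=21 [end]
Varint 1: bytes[0:3] = D4 A8 65 -> value 1659988 (3 byte(s))
  byte[3]=0xDC cont=1 payload=0x5C=92: acc |= 92<<0 -> acc=92 shift=7
  byte[4]=0xF6 cont=1 payload=0x76=118: acc |= 118<<7 -> acc=15196 shift=14
  byte[5]=0xAE cont=1 payload=0x2E=46: acc |= 46<<14 -> acc=768860 shift=21
  byte[6]=0x25 cont=0 payload=0x25=37: acc |= 37<<21 -> acc=78363484 shift=28 [end]
Varint 2: bytes[3:7] = DC F6 AE 25 -> value 78363484 (4 byte(s))
  byte[7]=0x68 cont=0 payload=0x68=104: acc |= 104<<0 -> acc=104 shift=7 [end]
Varint 3: bytes[7:8] = 68 -> value 104 (1 byte(s))
  byte[8]=0x28 cont=0 payload=0x28=40: acc |= 40<<0 -> acc=40 shift=7 [end]
Varint 4: bytes[8:9] = 28 -> value 40 (1 byte(s))

Answer: 3 4 1 1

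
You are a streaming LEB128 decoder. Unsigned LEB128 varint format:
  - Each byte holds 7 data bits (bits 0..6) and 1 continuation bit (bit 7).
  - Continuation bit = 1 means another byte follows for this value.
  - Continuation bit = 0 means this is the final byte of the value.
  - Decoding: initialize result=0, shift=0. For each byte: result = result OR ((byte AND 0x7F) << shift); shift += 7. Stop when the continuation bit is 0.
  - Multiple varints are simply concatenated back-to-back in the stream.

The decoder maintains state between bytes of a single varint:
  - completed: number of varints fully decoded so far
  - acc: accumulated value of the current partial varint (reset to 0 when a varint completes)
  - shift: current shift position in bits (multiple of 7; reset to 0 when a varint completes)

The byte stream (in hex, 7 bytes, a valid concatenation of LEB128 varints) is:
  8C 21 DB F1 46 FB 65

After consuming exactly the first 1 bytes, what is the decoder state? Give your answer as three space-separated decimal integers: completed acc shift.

byte[0]=0x8C cont=1 payload=0x0C: acc |= 12<<0 -> completed=0 acc=12 shift=7

Answer: 0 12 7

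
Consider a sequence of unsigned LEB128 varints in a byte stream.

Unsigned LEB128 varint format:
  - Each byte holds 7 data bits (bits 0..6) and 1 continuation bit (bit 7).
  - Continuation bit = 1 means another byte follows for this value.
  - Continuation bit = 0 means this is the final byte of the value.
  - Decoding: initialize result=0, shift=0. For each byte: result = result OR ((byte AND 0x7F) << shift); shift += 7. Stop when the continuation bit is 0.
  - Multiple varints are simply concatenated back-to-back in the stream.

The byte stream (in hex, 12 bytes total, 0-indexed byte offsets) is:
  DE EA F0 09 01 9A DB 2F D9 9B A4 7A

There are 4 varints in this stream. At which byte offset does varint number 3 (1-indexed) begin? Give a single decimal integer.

Answer: 5

Derivation:
  byte[0]=0xDE cont=1 payload=0x5E=94: acc |= 94<<0 -> acc=94 shift=7
  byte[1]=0xEA cont=1 payload=0x6A=106: acc |= 106<<7 -> acc=13662 shift=14
  byte[2]=0xF0 cont=1 payload=0x70=112: acc |= 112<<14 -> acc=1848670 shift=21
  byte[3]=0x09 cont=0 payload=0x09=9: acc |= 9<<21 -> acc=20723038 shift=28 [end]
Varint 1: bytes[0:4] = DE EA F0 09 -> value 20723038 (4 byte(s))
  byte[4]=0x01 cont=0 payload=0x01=1: acc |= 1<<0 -> acc=1 shift=7 [end]
Varint 2: bytes[4:5] = 01 -> value 1 (1 byte(s))
  byte[5]=0x9A cont=1 payload=0x1A=26: acc |= 26<<0 -> acc=26 shift=7
  byte[6]=0xDB cont=1 payload=0x5B=91: acc |= 91<<7 -> acc=11674 shift=14
  byte[7]=0x2F cont=0 payload=0x2F=47: acc |= 47<<14 -> acc=781722 shift=21 [end]
Varint 3: bytes[5:8] = 9A DB 2F -> value 781722 (3 byte(s))
  byte[8]=0xD9 cont=1 payload=0x59=89: acc |= 89<<0 -> acc=89 shift=7
  byte[9]=0x9B cont=1 payload=0x1B=27: acc |= 27<<7 -> acc=3545 shift=14
  byte[10]=0xA4 cont=1 payload=0x24=36: acc |= 36<<14 -> acc=593369 shift=21
  byte[11]=0x7A cont=0 payload=0x7A=122: acc |= 122<<21 -> acc=256445913 shift=28 [end]
Varint 4: bytes[8:12] = D9 9B A4 7A -> value 256445913 (4 byte(s))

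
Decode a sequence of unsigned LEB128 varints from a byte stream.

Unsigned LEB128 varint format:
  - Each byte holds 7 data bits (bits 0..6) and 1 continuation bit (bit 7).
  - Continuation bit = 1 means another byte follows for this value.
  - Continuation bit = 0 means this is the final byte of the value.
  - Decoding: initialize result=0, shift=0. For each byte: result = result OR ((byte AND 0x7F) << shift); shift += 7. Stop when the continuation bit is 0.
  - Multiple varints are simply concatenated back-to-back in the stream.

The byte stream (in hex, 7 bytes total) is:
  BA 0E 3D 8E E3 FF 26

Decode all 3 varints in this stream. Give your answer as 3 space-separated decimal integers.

  byte[0]=0xBA cont=1 payload=0x3A=58: acc |= 58<<0 -> acc=58 shift=7
  byte[1]=0x0E cont=0 payload=0x0E=14: acc |= 14<<7 -> acc=1850 shift=14 [end]
Varint 1: bytes[0:2] = BA 0E -> value 1850 (2 byte(s))
  byte[2]=0x3D cont=0 payload=0x3D=61: acc |= 61<<0 -> acc=61 shift=7 [end]
Varint 2: bytes[2:3] = 3D -> value 61 (1 byte(s))
  byte[3]=0x8E cont=1 payload=0x0E=14: acc |= 14<<0 -> acc=14 shift=7
  byte[4]=0xE3 cont=1 payload=0x63=99: acc |= 99<<7 -> acc=12686 shift=14
  byte[5]=0xFF cont=1 payload=0x7F=127: acc |= 127<<14 -> acc=2093454 shift=21
  byte[6]=0x26 cont=0 payload=0x26=38: acc |= 38<<21 -> acc=81785230 shift=28 [end]
Varint 3: bytes[3:7] = 8E E3 FF 26 -> value 81785230 (4 byte(s))

Answer: 1850 61 81785230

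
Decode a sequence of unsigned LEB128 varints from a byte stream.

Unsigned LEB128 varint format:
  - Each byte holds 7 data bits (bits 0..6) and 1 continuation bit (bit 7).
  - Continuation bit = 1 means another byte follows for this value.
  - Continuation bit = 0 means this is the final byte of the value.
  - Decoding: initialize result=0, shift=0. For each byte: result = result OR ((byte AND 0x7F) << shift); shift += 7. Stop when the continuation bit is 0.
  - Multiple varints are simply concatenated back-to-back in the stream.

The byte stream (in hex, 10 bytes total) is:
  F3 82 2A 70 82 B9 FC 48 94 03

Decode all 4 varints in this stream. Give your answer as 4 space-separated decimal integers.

Answer: 688499 112 153033858 404

Derivation:
  byte[0]=0xF3 cont=1 payload=0x73=115: acc |= 115<<0 -> acc=115 shift=7
  byte[1]=0x82 cont=1 payload=0x02=2: acc |= 2<<7 -> acc=371 shift=14
  byte[2]=0x2A cont=0 payload=0x2A=42: acc |= 42<<14 -> acc=688499 shift=21 [end]
Varint 1: bytes[0:3] = F3 82 2A -> value 688499 (3 byte(s))
  byte[3]=0x70 cont=0 payload=0x70=112: acc |= 112<<0 -> acc=112 shift=7 [end]
Varint 2: bytes[3:4] = 70 -> value 112 (1 byte(s))
  byte[4]=0x82 cont=1 payload=0x02=2: acc |= 2<<0 -> acc=2 shift=7
  byte[5]=0xB9 cont=1 payload=0x39=57: acc |= 57<<7 -> acc=7298 shift=14
  byte[6]=0xFC cont=1 payload=0x7C=124: acc |= 124<<14 -> acc=2038914 shift=21
  byte[7]=0x48 cont=0 payload=0x48=72: acc |= 72<<21 -> acc=153033858 shift=28 [end]
Varint 3: bytes[4:8] = 82 B9 FC 48 -> value 153033858 (4 byte(s))
  byte[8]=0x94 cont=1 payload=0x14=20: acc |= 20<<0 -> acc=20 shift=7
  byte[9]=0x03 cont=0 payload=0x03=3: acc |= 3<<7 -> acc=404 shift=14 [end]
Varint 4: bytes[8:10] = 94 03 -> value 404 (2 byte(s))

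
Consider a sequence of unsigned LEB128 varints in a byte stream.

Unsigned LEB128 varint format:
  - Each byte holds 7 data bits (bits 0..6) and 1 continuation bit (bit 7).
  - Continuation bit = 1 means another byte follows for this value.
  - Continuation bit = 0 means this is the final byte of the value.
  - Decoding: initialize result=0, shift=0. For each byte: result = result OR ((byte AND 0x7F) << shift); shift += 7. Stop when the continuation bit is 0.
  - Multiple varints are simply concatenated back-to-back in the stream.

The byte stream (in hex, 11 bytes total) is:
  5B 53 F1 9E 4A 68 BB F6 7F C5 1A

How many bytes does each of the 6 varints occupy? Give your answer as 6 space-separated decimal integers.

  byte[0]=0x5B cont=0 payload=0x5B=91: acc |= 91<<0 -> acc=91 shift=7 [end]
Varint 1: bytes[0:1] = 5B -> value 91 (1 byte(s))
  byte[1]=0x53 cont=0 payload=0x53=83: acc |= 83<<0 -> acc=83 shift=7 [end]
Varint 2: bytes[1:2] = 53 -> value 83 (1 byte(s))
  byte[2]=0xF1 cont=1 payload=0x71=113: acc |= 113<<0 -> acc=113 shift=7
  byte[3]=0x9E cont=1 payload=0x1E=30: acc |= 30<<7 -> acc=3953 shift=14
  byte[4]=0x4A cont=0 payload=0x4A=74: acc |= 74<<14 -> acc=1216369 shift=21 [end]
Varint 3: bytes[2:5] = F1 9E 4A -> value 1216369 (3 byte(s))
  byte[5]=0x68 cont=0 payload=0x68=104: acc |= 104<<0 -> acc=104 shift=7 [end]
Varint 4: bytes[5:6] = 68 -> value 104 (1 byte(s))
  byte[6]=0xBB cont=1 payload=0x3B=59: acc |= 59<<0 -> acc=59 shift=7
  byte[7]=0xF6 cont=1 payload=0x76=118: acc |= 118<<7 -> acc=15163 shift=14
  byte[8]=0x7F cont=0 payload=0x7F=127: acc |= 127<<14 -> acc=2095931 shift=21 [end]
Varint 5: bytes[6:9] = BB F6 7F -> value 2095931 (3 byte(s))
  byte[9]=0xC5 cont=1 payload=0x45=69: acc |= 69<<0 -> acc=69 shift=7
  byte[10]=0x1A cont=0 payload=0x1A=26: acc |= 26<<7 -> acc=3397 shift=14 [end]
Varint 6: bytes[9:11] = C5 1A -> value 3397 (2 byte(s))

Answer: 1 1 3 1 3 2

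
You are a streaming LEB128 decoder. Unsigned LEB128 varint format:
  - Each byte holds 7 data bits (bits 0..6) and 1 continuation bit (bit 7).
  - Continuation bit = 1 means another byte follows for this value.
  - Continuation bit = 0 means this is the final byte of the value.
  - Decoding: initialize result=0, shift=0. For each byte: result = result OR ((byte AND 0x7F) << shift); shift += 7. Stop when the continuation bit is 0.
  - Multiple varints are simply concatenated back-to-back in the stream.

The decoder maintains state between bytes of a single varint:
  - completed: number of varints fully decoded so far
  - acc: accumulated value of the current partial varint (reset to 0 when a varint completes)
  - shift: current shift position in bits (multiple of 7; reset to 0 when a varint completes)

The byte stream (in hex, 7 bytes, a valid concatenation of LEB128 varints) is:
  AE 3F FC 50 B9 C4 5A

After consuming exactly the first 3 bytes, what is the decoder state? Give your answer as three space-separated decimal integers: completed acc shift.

Answer: 1 124 7

Derivation:
byte[0]=0xAE cont=1 payload=0x2E: acc |= 46<<0 -> completed=0 acc=46 shift=7
byte[1]=0x3F cont=0 payload=0x3F: varint #1 complete (value=8110); reset -> completed=1 acc=0 shift=0
byte[2]=0xFC cont=1 payload=0x7C: acc |= 124<<0 -> completed=1 acc=124 shift=7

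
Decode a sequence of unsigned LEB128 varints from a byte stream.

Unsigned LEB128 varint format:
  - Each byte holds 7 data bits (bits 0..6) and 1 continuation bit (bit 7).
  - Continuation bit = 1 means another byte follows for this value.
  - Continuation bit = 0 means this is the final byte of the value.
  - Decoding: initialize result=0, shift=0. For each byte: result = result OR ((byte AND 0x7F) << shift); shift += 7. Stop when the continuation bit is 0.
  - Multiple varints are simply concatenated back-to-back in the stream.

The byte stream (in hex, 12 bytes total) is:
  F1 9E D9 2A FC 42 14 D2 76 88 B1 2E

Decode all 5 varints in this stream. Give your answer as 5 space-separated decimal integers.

Answer: 89542513 8572 20 15186 759944

Derivation:
  byte[0]=0xF1 cont=1 payload=0x71=113: acc |= 113<<0 -> acc=113 shift=7
  byte[1]=0x9E cont=1 payload=0x1E=30: acc |= 30<<7 -> acc=3953 shift=14
  byte[2]=0xD9 cont=1 payload=0x59=89: acc |= 89<<14 -> acc=1462129 shift=21
  byte[3]=0x2A cont=0 payload=0x2A=42: acc |= 42<<21 -> acc=89542513 shift=28 [end]
Varint 1: bytes[0:4] = F1 9E D9 2A -> value 89542513 (4 byte(s))
  byte[4]=0xFC cont=1 payload=0x7C=124: acc |= 124<<0 -> acc=124 shift=7
  byte[5]=0x42 cont=0 payload=0x42=66: acc |= 66<<7 -> acc=8572 shift=14 [end]
Varint 2: bytes[4:6] = FC 42 -> value 8572 (2 byte(s))
  byte[6]=0x14 cont=0 payload=0x14=20: acc |= 20<<0 -> acc=20 shift=7 [end]
Varint 3: bytes[6:7] = 14 -> value 20 (1 byte(s))
  byte[7]=0xD2 cont=1 payload=0x52=82: acc |= 82<<0 -> acc=82 shift=7
  byte[8]=0x76 cont=0 payload=0x76=118: acc |= 118<<7 -> acc=15186 shift=14 [end]
Varint 4: bytes[7:9] = D2 76 -> value 15186 (2 byte(s))
  byte[9]=0x88 cont=1 payload=0x08=8: acc |= 8<<0 -> acc=8 shift=7
  byte[10]=0xB1 cont=1 payload=0x31=49: acc |= 49<<7 -> acc=6280 shift=14
  byte[11]=0x2E cont=0 payload=0x2E=46: acc |= 46<<14 -> acc=759944 shift=21 [end]
Varint 5: bytes[9:12] = 88 B1 2E -> value 759944 (3 byte(s))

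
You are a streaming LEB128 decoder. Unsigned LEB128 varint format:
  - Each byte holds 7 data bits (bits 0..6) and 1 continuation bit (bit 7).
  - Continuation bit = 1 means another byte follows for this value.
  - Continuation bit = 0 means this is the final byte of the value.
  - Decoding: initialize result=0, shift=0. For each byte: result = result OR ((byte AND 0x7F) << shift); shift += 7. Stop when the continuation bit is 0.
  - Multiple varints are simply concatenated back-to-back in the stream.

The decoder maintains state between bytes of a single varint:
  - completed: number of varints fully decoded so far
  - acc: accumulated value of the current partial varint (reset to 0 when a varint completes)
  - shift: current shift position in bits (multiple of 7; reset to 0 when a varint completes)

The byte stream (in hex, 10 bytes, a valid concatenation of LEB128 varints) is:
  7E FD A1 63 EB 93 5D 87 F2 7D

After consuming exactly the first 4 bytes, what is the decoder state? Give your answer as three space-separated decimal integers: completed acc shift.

byte[0]=0x7E cont=0 payload=0x7E: varint #1 complete (value=126); reset -> completed=1 acc=0 shift=0
byte[1]=0xFD cont=1 payload=0x7D: acc |= 125<<0 -> completed=1 acc=125 shift=7
byte[2]=0xA1 cont=1 payload=0x21: acc |= 33<<7 -> completed=1 acc=4349 shift=14
byte[3]=0x63 cont=0 payload=0x63: varint #2 complete (value=1626365); reset -> completed=2 acc=0 shift=0

Answer: 2 0 0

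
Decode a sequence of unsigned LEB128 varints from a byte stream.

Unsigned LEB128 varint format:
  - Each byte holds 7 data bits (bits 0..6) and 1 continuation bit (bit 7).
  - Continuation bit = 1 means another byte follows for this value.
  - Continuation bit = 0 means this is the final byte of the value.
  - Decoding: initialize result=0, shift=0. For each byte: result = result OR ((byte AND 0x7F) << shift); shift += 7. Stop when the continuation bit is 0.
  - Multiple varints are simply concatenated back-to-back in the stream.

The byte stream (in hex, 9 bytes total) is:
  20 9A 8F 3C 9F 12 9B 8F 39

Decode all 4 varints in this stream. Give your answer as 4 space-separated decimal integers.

Answer: 32 984986 2335 935835

Derivation:
  byte[0]=0x20 cont=0 payload=0x20=32: acc |= 32<<0 -> acc=32 shift=7 [end]
Varint 1: bytes[0:1] = 20 -> value 32 (1 byte(s))
  byte[1]=0x9A cont=1 payload=0x1A=26: acc |= 26<<0 -> acc=26 shift=7
  byte[2]=0x8F cont=1 payload=0x0F=15: acc |= 15<<7 -> acc=1946 shift=14
  byte[3]=0x3C cont=0 payload=0x3C=60: acc |= 60<<14 -> acc=984986 shift=21 [end]
Varint 2: bytes[1:4] = 9A 8F 3C -> value 984986 (3 byte(s))
  byte[4]=0x9F cont=1 payload=0x1F=31: acc |= 31<<0 -> acc=31 shift=7
  byte[5]=0x12 cont=0 payload=0x12=18: acc |= 18<<7 -> acc=2335 shift=14 [end]
Varint 3: bytes[4:6] = 9F 12 -> value 2335 (2 byte(s))
  byte[6]=0x9B cont=1 payload=0x1B=27: acc |= 27<<0 -> acc=27 shift=7
  byte[7]=0x8F cont=1 payload=0x0F=15: acc |= 15<<7 -> acc=1947 shift=14
  byte[8]=0x39 cont=0 payload=0x39=57: acc |= 57<<14 -> acc=935835 shift=21 [end]
Varint 4: bytes[6:9] = 9B 8F 39 -> value 935835 (3 byte(s))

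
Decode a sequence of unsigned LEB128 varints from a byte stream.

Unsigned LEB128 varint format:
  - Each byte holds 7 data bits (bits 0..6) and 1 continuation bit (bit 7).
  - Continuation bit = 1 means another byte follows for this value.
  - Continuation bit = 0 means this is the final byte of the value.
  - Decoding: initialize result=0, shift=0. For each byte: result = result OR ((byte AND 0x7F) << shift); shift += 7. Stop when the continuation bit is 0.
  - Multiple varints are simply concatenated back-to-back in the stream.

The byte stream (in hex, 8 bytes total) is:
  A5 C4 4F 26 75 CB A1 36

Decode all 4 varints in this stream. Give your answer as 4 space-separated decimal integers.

Answer: 1303077 38 117 889035

Derivation:
  byte[0]=0xA5 cont=1 payload=0x25=37: acc |= 37<<0 -> acc=37 shift=7
  byte[1]=0xC4 cont=1 payload=0x44=68: acc |= 68<<7 -> acc=8741 shift=14
  byte[2]=0x4F cont=0 payload=0x4F=79: acc |= 79<<14 -> acc=1303077 shift=21 [end]
Varint 1: bytes[0:3] = A5 C4 4F -> value 1303077 (3 byte(s))
  byte[3]=0x26 cont=0 payload=0x26=38: acc |= 38<<0 -> acc=38 shift=7 [end]
Varint 2: bytes[3:4] = 26 -> value 38 (1 byte(s))
  byte[4]=0x75 cont=0 payload=0x75=117: acc |= 117<<0 -> acc=117 shift=7 [end]
Varint 3: bytes[4:5] = 75 -> value 117 (1 byte(s))
  byte[5]=0xCB cont=1 payload=0x4B=75: acc |= 75<<0 -> acc=75 shift=7
  byte[6]=0xA1 cont=1 payload=0x21=33: acc |= 33<<7 -> acc=4299 shift=14
  byte[7]=0x36 cont=0 payload=0x36=54: acc |= 54<<14 -> acc=889035 shift=21 [end]
Varint 4: bytes[5:8] = CB A1 36 -> value 889035 (3 byte(s))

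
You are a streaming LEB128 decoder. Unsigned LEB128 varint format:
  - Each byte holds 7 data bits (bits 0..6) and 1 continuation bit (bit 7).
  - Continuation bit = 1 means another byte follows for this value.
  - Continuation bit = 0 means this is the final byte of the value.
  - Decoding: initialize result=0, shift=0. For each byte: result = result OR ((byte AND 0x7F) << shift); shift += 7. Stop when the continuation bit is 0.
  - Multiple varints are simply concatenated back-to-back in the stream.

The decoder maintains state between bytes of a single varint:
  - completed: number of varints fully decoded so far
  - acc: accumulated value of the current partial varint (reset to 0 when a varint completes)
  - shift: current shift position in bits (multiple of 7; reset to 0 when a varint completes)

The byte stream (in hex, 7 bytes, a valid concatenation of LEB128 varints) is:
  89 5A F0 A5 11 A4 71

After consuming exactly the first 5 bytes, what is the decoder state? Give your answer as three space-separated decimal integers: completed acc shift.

Answer: 2 0 0

Derivation:
byte[0]=0x89 cont=1 payload=0x09: acc |= 9<<0 -> completed=0 acc=9 shift=7
byte[1]=0x5A cont=0 payload=0x5A: varint #1 complete (value=11529); reset -> completed=1 acc=0 shift=0
byte[2]=0xF0 cont=1 payload=0x70: acc |= 112<<0 -> completed=1 acc=112 shift=7
byte[3]=0xA5 cont=1 payload=0x25: acc |= 37<<7 -> completed=1 acc=4848 shift=14
byte[4]=0x11 cont=0 payload=0x11: varint #2 complete (value=283376); reset -> completed=2 acc=0 shift=0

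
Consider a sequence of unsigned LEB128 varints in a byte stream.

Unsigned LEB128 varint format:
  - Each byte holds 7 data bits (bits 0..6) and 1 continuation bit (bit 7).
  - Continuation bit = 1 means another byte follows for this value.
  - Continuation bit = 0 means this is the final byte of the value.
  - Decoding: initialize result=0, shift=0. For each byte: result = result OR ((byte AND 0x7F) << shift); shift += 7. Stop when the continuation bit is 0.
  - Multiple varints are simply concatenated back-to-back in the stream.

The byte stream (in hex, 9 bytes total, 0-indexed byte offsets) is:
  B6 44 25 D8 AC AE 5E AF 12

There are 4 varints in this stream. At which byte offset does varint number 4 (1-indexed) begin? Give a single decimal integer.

Answer: 7

Derivation:
  byte[0]=0xB6 cont=1 payload=0x36=54: acc |= 54<<0 -> acc=54 shift=7
  byte[1]=0x44 cont=0 payload=0x44=68: acc |= 68<<7 -> acc=8758 shift=14 [end]
Varint 1: bytes[0:2] = B6 44 -> value 8758 (2 byte(s))
  byte[2]=0x25 cont=0 payload=0x25=37: acc |= 37<<0 -> acc=37 shift=7 [end]
Varint 2: bytes[2:3] = 25 -> value 37 (1 byte(s))
  byte[3]=0xD8 cont=1 payload=0x58=88: acc |= 88<<0 -> acc=88 shift=7
  byte[4]=0xAC cont=1 payload=0x2C=44: acc |= 44<<7 -> acc=5720 shift=14
  byte[5]=0xAE cont=1 payload=0x2E=46: acc |= 46<<14 -> acc=759384 shift=21
  byte[6]=0x5E cont=0 payload=0x5E=94: acc |= 94<<21 -> acc=197891672 shift=28 [end]
Varint 3: bytes[3:7] = D8 AC AE 5E -> value 197891672 (4 byte(s))
  byte[7]=0xAF cont=1 payload=0x2F=47: acc |= 47<<0 -> acc=47 shift=7
  byte[8]=0x12 cont=0 payload=0x12=18: acc |= 18<<7 -> acc=2351 shift=14 [end]
Varint 4: bytes[7:9] = AF 12 -> value 2351 (2 byte(s))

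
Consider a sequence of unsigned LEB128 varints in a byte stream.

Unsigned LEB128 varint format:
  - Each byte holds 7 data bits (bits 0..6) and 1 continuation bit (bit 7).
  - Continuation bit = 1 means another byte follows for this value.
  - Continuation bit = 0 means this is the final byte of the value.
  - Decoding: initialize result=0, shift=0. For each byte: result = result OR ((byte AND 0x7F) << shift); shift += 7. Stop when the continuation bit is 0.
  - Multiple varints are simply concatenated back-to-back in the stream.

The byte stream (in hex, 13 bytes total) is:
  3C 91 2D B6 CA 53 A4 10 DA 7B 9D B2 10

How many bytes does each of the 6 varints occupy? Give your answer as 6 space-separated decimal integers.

Answer: 1 2 3 2 2 3

Derivation:
  byte[0]=0x3C cont=0 payload=0x3C=60: acc |= 60<<0 -> acc=60 shift=7 [end]
Varint 1: bytes[0:1] = 3C -> value 60 (1 byte(s))
  byte[1]=0x91 cont=1 payload=0x11=17: acc |= 17<<0 -> acc=17 shift=7
  byte[2]=0x2D cont=0 payload=0x2D=45: acc |= 45<<7 -> acc=5777 shift=14 [end]
Varint 2: bytes[1:3] = 91 2D -> value 5777 (2 byte(s))
  byte[3]=0xB6 cont=1 payload=0x36=54: acc |= 54<<0 -> acc=54 shift=7
  byte[4]=0xCA cont=1 payload=0x4A=74: acc |= 74<<7 -> acc=9526 shift=14
  byte[5]=0x53 cont=0 payload=0x53=83: acc |= 83<<14 -> acc=1369398 shift=21 [end]
Varint 3: bytes[3:6] = B6 CA 53 -> value 1369398 (3 byte(s))
  byte[6]=0xA4 cont=1 payload=0x24=36: acc |= 36<<0 -> acc=36 shift=7
  byte[7]=0x10 cont=0 payload=0x10=16: acc |= 16<<7 -> acc=2084 shift=14 [end]
Varint 4: bytes[6:8] = A4 10 -> value 2084 (2 byte(s))
  byte[8]=0xDA cont=1 payload=0x5A=90: acc |= 90<<0 -> acc=90 shift=7
  byte[9]=0x7B cont=0 payload=0x7B=123: acc |= 123<<7 -> acc=15834 shift=14 [end]
Varint 5: bytes[8:10] = DA 7B -> value 15834 (2 byte(s))
  byte[10]=0x9D cont=1 payload=0x1D=29: acc |= 29<<0 -> acc=29 shift=7
  byte[11]=0xB2 cont=1 payload=0x32=50: acc |= 50<<7 -> acc=6429 shift=14
  byte[12]=0x10 cont=0 payload=0x10=16: acc |= 16<<14 -> acc=268573 shift=21 [end]
Varint 6: bytes[10:13] = 9D B2 10 -> value 268573 (3 byte(s))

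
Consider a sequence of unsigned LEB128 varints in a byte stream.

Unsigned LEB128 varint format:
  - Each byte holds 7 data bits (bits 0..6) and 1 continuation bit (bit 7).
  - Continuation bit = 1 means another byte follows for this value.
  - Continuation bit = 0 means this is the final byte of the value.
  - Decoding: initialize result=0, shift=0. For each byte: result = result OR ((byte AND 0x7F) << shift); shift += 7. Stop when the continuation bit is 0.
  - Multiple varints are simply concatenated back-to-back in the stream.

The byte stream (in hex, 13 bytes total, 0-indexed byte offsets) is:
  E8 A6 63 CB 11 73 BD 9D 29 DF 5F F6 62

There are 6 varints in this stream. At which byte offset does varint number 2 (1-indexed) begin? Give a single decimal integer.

  byte[0]=0xE8 cont=1 payload=0x68=104: acc |= 104<<0 -> acc=104 shift=7
  byte[1]=0xA6 cont=1 payload=0x26=38: acc |= 38<<7 -> acc=4968 shift=14
  byte[2]=0x63 cont=0 payload=0x63=99: acc |= 99<<14 -> acc=1626984 shift=21 [end]
Varint 1: bytes[0:3] = E8 A6 63 -> value 1626984 (3 byte(s))
  byte[3]=0xCB cont=1 payload=0x4B=75: acc |= 75<<0 -> acc=75 shift=7
  byte[4]=0x11 cont=0 payload=0x11=17: acc |= 17<<7 -> acc=2251 shift=14 [end]
Varint 2: bytes[3:5] = CB 11 -> value 2251 (2 byte(s))
  byte[5]=0x73 cont=0 payload=0x73=115: acc |= 115<<0 -> acc=115 shift=7 [end]
Varint 3: bytes[5:6] = 73 -> value 115 (1 byte(s))
  byte[6]=0xBD cont=1 payload=0x3D=61: acc |= 61<<0 -> acc=61 shift=7
  byte[7]=0x9D cont=1 payload=0x1D=29: acc |= 29<<7 -> acc=3773 shift=14
  byte[8]=0x29 cont=0 payload=0x29=41: acc |= 41<<14 -> acc=675517 shift=21 [end]
Varint 4: bytes[6:9] = BD 9D 29 -> value 675517 (3 byte(s))
  byte[9]=0xDF cont=1 payload=0x5F=95: acc |= 95<<0 -> acc=95 shift=7
  byte[10]=0x5F cont=0 payload=0x5F=95: acc |= 95<<7 -> acc=12255 shift=14 [end]
Varint 5: bytes[9:11] = DF 5F -> value 12255 (2 byte(s))
  byte[11]=0xF6 cont=1 payload=0x76=118: acc |= 118<<0 -> acc=118 shift=7
  byte[12]=0x62 cont=0 payload=0x62=98: acc |= 98<<7 -> acc=12662 shift=14 [end]
Varint 6: bytes[11:13] = F6 62 -> value 12662 (2 byte(s))

Answer: 3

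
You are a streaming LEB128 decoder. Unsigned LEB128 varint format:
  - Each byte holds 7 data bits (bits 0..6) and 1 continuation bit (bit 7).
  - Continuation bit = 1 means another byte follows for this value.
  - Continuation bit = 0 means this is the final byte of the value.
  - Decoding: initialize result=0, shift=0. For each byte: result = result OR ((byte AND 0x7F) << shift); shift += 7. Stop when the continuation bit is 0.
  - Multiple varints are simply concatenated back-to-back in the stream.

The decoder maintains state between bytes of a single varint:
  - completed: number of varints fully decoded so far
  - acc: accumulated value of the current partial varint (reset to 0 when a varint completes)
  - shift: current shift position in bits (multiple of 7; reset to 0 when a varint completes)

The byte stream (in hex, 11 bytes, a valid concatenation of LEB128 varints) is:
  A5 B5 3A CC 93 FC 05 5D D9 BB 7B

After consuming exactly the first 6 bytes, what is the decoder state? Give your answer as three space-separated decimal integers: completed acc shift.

byte[0]=0xA5 cont=1 payload=0x25: acc |= 37<<0 -> completed=0 acc=37 shift=7
byte[1]=0xB5 cont=1 payload=0x35: acc |= 53<<7 -> completed=0 acc=6821 shift=14
byte[2]=0x3A cont=0 payload=0x3A: varint #1 complete (value=957093); reset -> completed=1 acc=0 shift=0
byte[3]=0xCC cont=1 payload=0x4C: acc |= 76<<0 -> completed=1 acc=76 shift=7
byte[4]=0x93 cont=1 payload=0x13: acc |= 19<<7 -> completed=1 acc=2508 shift=14
byte[5]=0xFC cont=1 payload=0x7C: acc |= 124<<14 -> completed=1 acc=2034124 shift=21

Answer: 1 2034124 21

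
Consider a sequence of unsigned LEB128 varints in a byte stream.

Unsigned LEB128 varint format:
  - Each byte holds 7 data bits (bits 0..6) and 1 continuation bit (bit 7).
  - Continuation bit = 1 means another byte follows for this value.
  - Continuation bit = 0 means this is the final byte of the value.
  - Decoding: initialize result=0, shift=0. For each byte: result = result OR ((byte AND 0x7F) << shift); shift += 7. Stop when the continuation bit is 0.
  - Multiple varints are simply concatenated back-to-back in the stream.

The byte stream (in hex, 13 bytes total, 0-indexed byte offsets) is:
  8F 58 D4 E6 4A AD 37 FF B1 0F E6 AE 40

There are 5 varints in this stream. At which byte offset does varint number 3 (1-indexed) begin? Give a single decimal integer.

Answer: 5

Derivation:
  byte[0]=0x8F cont=1 payload=0x0F=15: acc |= 15<<0 -> acc=15 shift=7
  byte[1]=0x58 cont=0 payload=0x58=88: acc |= 88<<7 -> acc=11279 shift=14 [end]
Varint 1: bytes[0:2] = 8F 58 -> value 11279 (2 byte(s))
  byte[2]=0xD4 cont=1 payload=0x54=84: acc |= 84<<0 -> acc=84 shift=7
  byte[3]=0xE6 cont=1 payload=0x66=102: acc |= 102<<7 -> acc=13140 shift=14
  byte[4]=0x4A cont=0 payload=0x4A=74: acc |= 74<<14 -> acc=1225556 shift=21 [end]
Varint 2: bytes[2:5] = D4 E6 4A -> value 1225556 (3 byte(s))
  byte[5]=0xAD cont=1 payload=0x2D=45: acc |= 45<<0 -> acc=45 shift=7
  byte[6]=0x37 cont=0 payload=0x37=55: acc |= 55<<7 -> acc=7085 shift=14 [end]
Varint 3: bytes[5:7] = AD 37 -> value 7085 (2 byte(s))
  byte[7]=0xFF cont=1 payload=0x7F=127: acc |= 127<<0 -> acc=127 shift=7
  byte[8]=0xB1 cont=1 payload=0x31=49: acc |= 49<<7 -> acc=6399 shift=14
  byte[9]=0x0F cont=0 payload=0x0F=15: acc |= 15<<14 -> acc=252159 shift=21 [end]
Varint 4: bytes[7:10] = FF B1 0F -> value 252159 (3 byte(s))
  byte[10]=0xE6 cont=1 payload=0x66=102: acc |= 102<<0 -> acc=102 shift=7
  byte[11]=0xAE cont=1 payload=0x2E=46: acc |= 46<<7 -> acc=5990 shift=14
  byte[12]=0x40 cont=0 payload=0x40=64: acc |= 64<<14 -> acc=1054566 shift=21 [end]
Varint 5: bytes[10:13] = E6 AE 40 -> value 1054566 (3 byte(s))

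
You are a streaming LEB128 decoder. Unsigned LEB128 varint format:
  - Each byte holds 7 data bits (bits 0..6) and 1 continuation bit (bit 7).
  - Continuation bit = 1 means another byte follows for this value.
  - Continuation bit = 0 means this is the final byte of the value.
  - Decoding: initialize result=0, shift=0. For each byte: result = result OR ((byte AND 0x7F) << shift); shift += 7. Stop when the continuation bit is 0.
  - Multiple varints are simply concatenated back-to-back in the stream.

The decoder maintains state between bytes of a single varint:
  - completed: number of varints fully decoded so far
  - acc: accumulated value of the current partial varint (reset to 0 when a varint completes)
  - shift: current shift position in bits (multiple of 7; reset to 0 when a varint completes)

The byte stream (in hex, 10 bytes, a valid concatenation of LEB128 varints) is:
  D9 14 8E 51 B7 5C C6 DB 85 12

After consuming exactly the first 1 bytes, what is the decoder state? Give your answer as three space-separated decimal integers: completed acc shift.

byte[0]=0xD9 cont=1 payload=0x59: acc |= 89<<0 -> completed=0 acc=89 shift=7

Answer: 0 89 7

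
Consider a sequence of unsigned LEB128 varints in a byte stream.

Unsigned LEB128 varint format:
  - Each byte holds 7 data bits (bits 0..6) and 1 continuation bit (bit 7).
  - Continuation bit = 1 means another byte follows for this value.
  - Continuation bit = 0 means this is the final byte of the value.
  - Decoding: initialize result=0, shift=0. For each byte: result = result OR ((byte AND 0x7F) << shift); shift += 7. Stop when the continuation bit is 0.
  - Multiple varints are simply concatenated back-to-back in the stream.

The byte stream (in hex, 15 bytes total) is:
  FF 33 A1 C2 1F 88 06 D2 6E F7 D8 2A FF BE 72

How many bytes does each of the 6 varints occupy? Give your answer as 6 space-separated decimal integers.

Answer: 2 3 2 2 3 3

Derivation:
  byte[0]=0xFF cont=1 payload=0x7F=127: acc |= 127<<0 -> acc=127 shift=7
  byte[1]=0x33 cont=0 payload=0x33=51: acc |= 51<<7 -> acc=6655 shift=14 [end]
Varint 1: bytes[0:2] = FF 33 -> value 6655 (2 byte(s))
  byte[2]=0xA1 cont=1 payload=0x21=33: acc |= 33<<0 -> acc=33 shift=7
  byte[3]=0xC2 cont=1 payload=0x42=66: acc |= 66<<7 -> acc=8481 shift=14
  byte[4]=0x1F cont=0 payload=0x1F=31: acc |= 31<<14 -> acc=516385 shift=21 [end]
Varint 2: bytes[2:5] = A1 C2 1F -> value 516385 (3 byte(s))
  byte[5]=0x88 cont=1 payload=0x08=8: acc |= 8<<0 -> acc=8 shift=7
  byte[6]=0x06 cont=0 payload=0x06=6: acc |= 6<<7 -> acc=776 shift=14 [end]
Varint 3: bytes[5:7] = 88 06 -> value 776 (2 byte(s))
  byte[7]=0xD2 cont=1 payload=0x52=82: acc |= 82<<0 -> acc=82 shift=7
  byte[8]=0x6E cont=0 payload=0x6E=110: acc |= 110<<7 -> acc=14162 shift=14 [end]
Varint 4: bytes[7:9] = D2 6E -> value 14162 (2 byte(s))
  byte[9]=0xF7 cont=1 payload=0x77=119: acc |= 119<<0 -> acc=119 shift=7
  byte[10]=0xD8 cont=1 payload=0x58=88: acc |= 88<<7 -> acc=11383 shift=14
  byte[11]=0x2A cont=0 payload=0x2A=42: acc |= 42<<14 -> acc=699511 shift=21 [end]
Varint 5: bytes[9:12] = F7 D8 2A -> value 699511 (3 byte(s))
  byte[12]=0xFF cont=1 payload=0x7F=127: acc |= 127<<0 -> acc=127 shift=7
  byte[13]=0xBE cont=1 payload=0x3E=62: acc |= 62<<7 -> acc=8063 shift=14
  byte[14]=0x72 cont=0 payload=0x72=114: acc |= 114<<14 -> acc=1875839 shift=21 [end]
Varint 6: bytes[12:15] = FF BE 72 -> value 1875839 (3 byte(s))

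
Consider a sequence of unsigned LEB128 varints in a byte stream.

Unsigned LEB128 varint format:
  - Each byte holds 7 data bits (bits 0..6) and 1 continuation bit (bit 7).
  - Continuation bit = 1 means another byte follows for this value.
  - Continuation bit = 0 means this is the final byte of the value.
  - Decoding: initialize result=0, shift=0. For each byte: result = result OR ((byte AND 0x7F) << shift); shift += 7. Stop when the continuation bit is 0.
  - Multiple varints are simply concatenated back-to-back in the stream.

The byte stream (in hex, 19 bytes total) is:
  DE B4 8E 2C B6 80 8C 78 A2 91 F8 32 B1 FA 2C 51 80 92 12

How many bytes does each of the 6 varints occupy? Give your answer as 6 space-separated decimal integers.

  byte[0]=0xDE cont=1 payload=0x5E=94: acc |= 94<<0 -> acc=94 shift=7
  byte[1]=0xB4 cont=1 payload=0x34=52: acc |= 52<<7 -> acc=6750 shift=14
  byte[2]=0x8E cont=1 payload=0x0E=14: acc |= 14<<14 -> acc=236126 shift=21
  byte[3]=0x2C cont=0 payload=0x2C=44: acc |= 44<<21 -> acc=92510814 shift=28 [end]
Varint 1: bytes[0:4] = DE B4 8E 2C -> value 92510814 (4 byte(s))
  byte[4]=0xB6 cont=1 payload=0x36=54: acc |= 54<<0 -> acc=54 shift=7
  byte[5]=0x80 cont=1 payload=0x00=0: acc |= 0<<7 -> acc=54 shift=14
  byte[6]=0x8C cont=1 payload=0x0C=12: acc |= 12<<14 -> acc=196662 shift=21
  byte[7]=0x78 cont=0 payload=0x78=120: acc |= 120<<21 -> acc=251854902 shift=28 [end]
Varint 2: bytes[4:8] = B6 80 8C 78 -> value 251854902 (4 byte(s))
  byte[8]=0xA2 cont=1 payload=0x22=34: acc |= 34<<0 -> acc=34 shift=7
  byte[9]=0x91 cont=1 payload=0x11=17: acc |= 17<<7 -> acc=2210 shift=14
  byte[10]=0xF8 cont=1 payload=0x78=120: acc |= 120<<14 -> acc=1968290 shift=21
  byte[11]=0x32 cont=0 payload=0x32=50: acc |= 50<<21 -> acc=106825890 shift=28 [end]
Varint 3: bytes[8:12] = A2 91 F8 32 -> value 106825890 (4 byte(s))
  byte[12]=0xB1 cont=1 payload=0x31=49: acc |= 49<<0 -> acc=49 shift=7
  byte[13]=0xFA cont=1 payload=0x7A=122: acc |= 122<<7 -> acc=15665 shift=14
  byte[14]=0x2C cont=0 payload=0x2C=44: acc |= 44<<14 -> acc=736561 shift=21 [end]
Varint 4: bytes[12:15] = B1 FA 2C -> value 736561 (3 byte(s))
  byte[15]=0x51 cont=0 payload=0x51=81: acc |= 81<<0 -> acc=81 shift=7 [end]
Varint 5: bytes[15:16] = 51 -> value 81 (1 byte(s))
  byte[16]=0x80 cont=1 payload=0x00=0: acc |= 0<<0 -> acc=0 shift=7
  byte[17]=0x92 cont=1 payload=0x12=18: acc |= 18<<7 -> acc=2304 shift=14
  byte[18]=0x12 cont=0 payload=0x12=18: acc |= 18<<14 -> acc=297216 shift=21 [end]
Varint 6: bytes[16:19] = 80 92 12 -> value 297216 (3 byte(s))

Answer: 4 4 4 3 1 3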